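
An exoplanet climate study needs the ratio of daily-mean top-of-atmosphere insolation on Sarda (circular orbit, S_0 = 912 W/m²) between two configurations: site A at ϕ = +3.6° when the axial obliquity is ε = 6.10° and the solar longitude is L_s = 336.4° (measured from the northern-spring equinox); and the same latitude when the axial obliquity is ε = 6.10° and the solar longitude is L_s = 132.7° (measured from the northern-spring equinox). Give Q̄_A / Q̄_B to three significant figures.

— Configuration A (ϕ=+3.6°):
Solar declination: sin δ = sin ε · sin L_s = sin 6.10° × sin 336.4° = -0.04254, so δ = -2.438°.
cos h₀ = −tan(+3.6°) tan(-2.438°) = 0.0027, h₀ = 1.5681 rad.
Bracket: h₀ sin ϕ sin δ + cos ϕ cos δ sin h₀ = 1.5681×0.06279×-0.04254 + 0.99803×0.99909×1.00000 = -0.004189 + 0.997122 = 0.992933.
Q̄ = (S_0/π) × [bracket] = (912/π) × 0.992933 = 288.25 W/m².
— Configuration B (ϕ=+3.6°):
Solar declination: sin δ = sin ε · sin L_s = sin 6.10° × sin 132.7° = 0.07810, so δ = +4.479°.
cos h₀ = −tan(+3.6°) tan(+4.479°) = -0.0049, h₀ = 1.5757 rad.
Bracket: h₀ sin ϕ sin δ + cos ϕ cos δ sin h₀ = 1.5757×0.06279×0.07810 + 0.99803×0.99695×0.99999 = 0.007727 + 0.994976 = 1.002703.
Q̄ = (S_0/π) × [bracket] = (912/π) × 1.002703 = 291.08 W/m².
Ratio Q̄_A / Q̄_B = 288.25 / 291.08 = 0.9903.

Q̄_A / Q̄_B ≈ 0.990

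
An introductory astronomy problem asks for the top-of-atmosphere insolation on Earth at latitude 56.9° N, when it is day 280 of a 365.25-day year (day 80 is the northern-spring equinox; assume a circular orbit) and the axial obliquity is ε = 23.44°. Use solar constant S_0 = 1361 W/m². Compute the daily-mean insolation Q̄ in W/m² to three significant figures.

Q̄ ≈ 172 W/m²

Solar longitude: L_s = 360° × (280 − 80)/365.25 = 197.125°.
sin δ = sin 23.44° × sin 197.125° = -0.11713, so δ = -6.727°.
cos h₀ = −tan(+56.9°) tan(-6.727°) = 0.1809, h₀ = 1.3889 rad.
Bracket: h₀ sin ϕ sin δ + cos ϕ cos δ sin h₀ = 1.3889×0.83772×-0.11713 + 0.54610×0.99312×0.98350 = -0.136282 + 0.533394 = 0.397112.
Q̄ = (S_0/π) × [bracket] = (1361/π) × 0.397112 = 172.0 W/m².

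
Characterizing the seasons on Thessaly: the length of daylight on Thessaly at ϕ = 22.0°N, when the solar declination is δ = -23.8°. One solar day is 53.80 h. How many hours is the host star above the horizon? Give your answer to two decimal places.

23.83 h

cos h₀ = −tan ϕ · tan δ = −tan(+22.0°) × tan(-23.800°) = 0.1782, so h₀ = 1.3916 rad = 79.74°.
Daylight = 2h₀/(2π) × 53.80 h = (1.3916/π) × 53.80 = 23.83 h.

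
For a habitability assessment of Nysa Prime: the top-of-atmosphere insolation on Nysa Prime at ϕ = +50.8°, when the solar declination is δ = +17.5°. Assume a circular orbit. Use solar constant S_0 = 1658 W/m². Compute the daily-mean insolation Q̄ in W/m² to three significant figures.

cos h₀ = −tan(+50.8°) tan(+17.500°) = -0.3866, h₀ = 1.9677 rad.
Bracket: h₀ sin ϕ sin δ + cos ϕ cos δ sin h₀ = 1.9677×0.77494×0.30071 + 0.63203×0.95372×0.92225 = 0.458537 + 0.555914 = 1.014451.
Q̄ = (S_0/π) × [bracket] = (1658/π) × 1.014451 = 535.4 W/m².

Q̄ ≈ 535 W/m²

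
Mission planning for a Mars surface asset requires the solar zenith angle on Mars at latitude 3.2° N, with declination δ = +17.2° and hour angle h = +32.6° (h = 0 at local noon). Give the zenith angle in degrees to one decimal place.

θ_z = 34.9°

cos θ_z = sin φ sin δ + cos φ cos δ cos h = 0.016507 + 0.803522 = 0.820029.
θ_z = arccos(0.820029) = 34.9°.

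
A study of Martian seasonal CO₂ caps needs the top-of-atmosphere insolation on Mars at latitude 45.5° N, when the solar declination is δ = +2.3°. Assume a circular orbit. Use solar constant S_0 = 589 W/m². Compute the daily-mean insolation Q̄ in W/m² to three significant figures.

cos h₀ = −tan(+45.5°) tan(+2.300°) = -0.0409, h₀ = 1.6117 rad.
Bracket: h₀ sin ϕ sin δ + cos ϕ cos δ sin h₀ = 1.6117×0.71325×0.04013 + 0.70091×0.99919×0.99916 = 0.046131 + 0.699754 = 0.745885.
Q̄ = (S_0/π) × [bracket] = (589/π) × 0.745885 = 139.8 W/m².

Q̄ ≈ 140 W/m²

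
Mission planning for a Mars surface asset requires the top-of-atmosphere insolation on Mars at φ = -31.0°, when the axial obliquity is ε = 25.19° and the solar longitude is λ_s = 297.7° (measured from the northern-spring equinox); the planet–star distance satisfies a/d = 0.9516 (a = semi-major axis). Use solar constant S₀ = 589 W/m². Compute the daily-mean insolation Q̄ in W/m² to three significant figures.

Solar declination: sin δ = sin ε · sin λ_s = sin 25.19° × sin 297.7° = -0.37684, so δ = -22.138°.
cos H₀ = −tan(-31.0°) tan(-22.138°) = -0.2445, H₀ = 1.8178 rad.
Bracket: H₀ sin φ sin δ + cos φ cos δ sin H₀ = 1.8178×-0.51504×-0.37684 + 0.85717×0.92628×0.96966 = 0.352813 + 0.769890 = 1.122703.
Inverse-square distance factor (a/d)² = 0.9516² = 0.905543.
Q̄ = (S₀/π) × 0.905543 × [bracket] = (589/π) × 0.905543 × 1.122703 = 190.6 W/m².

Q̄ ≈ 191 W/m²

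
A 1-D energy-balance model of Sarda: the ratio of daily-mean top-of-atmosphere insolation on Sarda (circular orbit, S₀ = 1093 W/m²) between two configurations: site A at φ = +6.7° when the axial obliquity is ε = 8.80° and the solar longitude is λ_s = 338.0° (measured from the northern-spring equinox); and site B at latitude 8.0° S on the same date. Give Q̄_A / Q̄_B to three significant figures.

— Configuration A (φ=+6.7°):
Solar declination: sin δ = sin ε · sin λ_s = sin 8.80° × sin 338.0° = -0.05731, so δ = -3.285°.
cos H₀ = −tan(+6.7°) tan(-3.285°) = 0.0067, H₀ = 1.5641 rad.
Bracket: H₀ sin φ sin δ + cos φ cos δ sin H₀ = 1.5641×0.11667×-0.05731 + 0.99317×0.99836×0.99998 = -0.010458 + 0.991521 = 0.981063.
Q̄ = (S₀/π) × [bracket] = (1093/π) × 0.981063 = 341.32 W/m².
— Configuration B (φ=-8.0°):
cos H₀ = −tan(-8.0°) tan(-3.285°) = -0.0081, H₀ = 1.5789 rad.
Bracket: H₀ sin φ sin δ + cos φ cos δ sin H₀ = 1.5789×-0.13917×-0.05731 + 0.99027×0.99836×0.99997 = 0.012593 + 0.988616 = 1.001209.
Q̄ = (S₀/π) × [bracket] = (1093/π) × 1.001209 = 348.33 W/m².
Ratio Q̄_A / Q̄_B = 341.32 / 348.33 = 0.9799.

Q̄_A / Q̄_B ≈ 0.980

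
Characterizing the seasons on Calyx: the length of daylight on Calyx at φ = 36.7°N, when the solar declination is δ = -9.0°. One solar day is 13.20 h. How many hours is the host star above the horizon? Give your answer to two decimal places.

6.10 h

cos H₀ = −tan φ · tan δ = −tan(+36.7°) × tan(-9.000°) = 0.1181, so H₀ = 1.4525 rad = 83.22°.
Daylight = 2H₀/(2π) × 13.20 h = (1.4525/π) × 13.20 = 6.10 h.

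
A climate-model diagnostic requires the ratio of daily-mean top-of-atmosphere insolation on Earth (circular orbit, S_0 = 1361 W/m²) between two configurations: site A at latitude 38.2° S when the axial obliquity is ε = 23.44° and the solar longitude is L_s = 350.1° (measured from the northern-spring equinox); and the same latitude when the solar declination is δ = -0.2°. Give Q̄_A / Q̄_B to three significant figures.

Q̄_A / Q̄_B ≈ 1.08

— Configuration A (ϕ=-38.2°):
Solar declination: sin δ = sin ε · sin L_s = sin 23.44° × sin 350.1° = -0.06839, so δ = -3.922°.
cos h₀ = −tan(-38.2°) tan(-3.922°) = -0.0539, h₀ = 1.6248 rad.
Bracket: h₀ sin ϕ sin δ + cos ϕ cos δ sin h₀ = 1.6248×-0.61841×-0.06839 + 0.78586×0.99766×0.99854 = 0.068718 + 0.782876 = 0.851594.
Q̄ = (S_0/π) × [bracket] = (1361/π) × 0.851594 = 368.93 W/m².
— Configuration B (ϕ=-38.2°):
cos h₀ = −tan(-38.2°) tan(-0.200°) = -0.0027, h₀ = 1.5735 rad.
Bracket: h₀ sin ϕ sin δ + cos ϕ cos δ sin h₀ = 1.5735×-0.61841×-0.00349 + 0.78586×0.99999×1.00000 = 0.003396 + 0.785852 = 0.789248.
Q̄ = (S_0/π) × [bracket] = (1361/π) × 0.789248 = 341.92 W/m².
Ratio Q̄_A / Q̄_B = 368.93 / 341.92 = 1.079.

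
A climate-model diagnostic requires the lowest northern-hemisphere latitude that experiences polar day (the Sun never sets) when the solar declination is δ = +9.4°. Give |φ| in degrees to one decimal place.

|φ| = 80.6°

Polar day requires cos H₀ = −tan φ tan δ ≤ −1, i.e. tan φ tan δ ≥ 1.
The boundary is |tan φ| · |tan δ| = 1, so |φ| = 90° − |δ| = 90° − 9.4° = 80.6° in the northern hemisphere.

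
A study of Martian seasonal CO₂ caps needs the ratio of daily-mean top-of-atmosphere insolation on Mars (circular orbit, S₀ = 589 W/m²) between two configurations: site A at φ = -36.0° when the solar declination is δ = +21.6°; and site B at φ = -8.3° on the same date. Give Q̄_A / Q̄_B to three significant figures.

Q̄_A / Q̄_B ≈ 0.529

— Configuration A (φ=-36.0°):
cos H₀ = −tan(-36.0°) tan(+21.600°) = 0.2877, H₀ = 1.2790 rad.
Bracket: H₀ sin φ sin δ + cos φ cos δ sin H₀ = 1.2790×-0.58779×0.36812 + 0.80902×0.92978×0.95773 = -0.276747 + 0.720415 = 0.443668.
Q̄ = (S₀/π) × [bracket] = (589/π) × 0.443668 = 83.181 W/m².
— Configuration B (φ=-8.3°):
cos H₀ = −tan(-8.3°) tan(+21.600°) = 0.0578, H₀ = 1.5130 rad.
Bracket: H₀ sin φ sin δ + cos φ cos δ sin H₀ = 1.5130×-0.14436×0.36812 + 0.98953×0.92978×0.99833 = -0.080404 + 0.918509 = 0.838105.
Q̄ = (S₀/π) × [bracket] = (589/π) × 0.838105 = 157.13 W/m².
Ratio Q̄_A / Q̄_B = 83.181 / 157.13 = 0.5294.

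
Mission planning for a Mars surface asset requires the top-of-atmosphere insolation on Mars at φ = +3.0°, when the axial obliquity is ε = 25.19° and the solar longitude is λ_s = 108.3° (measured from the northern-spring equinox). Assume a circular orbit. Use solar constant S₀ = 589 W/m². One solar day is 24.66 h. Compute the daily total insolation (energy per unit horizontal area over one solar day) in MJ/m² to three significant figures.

15.8 MJ/m²

Solar declination: sin δ = sin ε · sin λ_s = sin 25.19° × sin 108.3° = 0.40410, so δ = +23.834°.
cos H₀ = −tan(+3.0°) tan(+23.834°) = -0.0232, H₀ = 1.5940 rad.
Bracket: H₀ sin φ sin δ + cos φ cos δ sin H₀ = 1.5940×0.05234×0.40410 + 0.99863×0.91472×0.99973 = 0.033714 + 0.913220 = 0.946934.
Q̄ = (S₀/π) × [bracket] = (589/π) × 0.946934 = 177.54 W/m².
Daily total = Q̄ × 24.66 h × 3600 s/h = 177.54 × 24.66 × 3600 / 10⁶ = 15.76 MJ/m².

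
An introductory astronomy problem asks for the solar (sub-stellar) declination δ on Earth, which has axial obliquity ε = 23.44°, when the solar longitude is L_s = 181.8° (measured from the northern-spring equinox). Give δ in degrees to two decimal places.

δ = -0.72°

sin δ = sin ε · sin L_s = sin 23.44° × sin 181.8° = -0.012495.
δ = arcsin(-0.012495) = -0.72°.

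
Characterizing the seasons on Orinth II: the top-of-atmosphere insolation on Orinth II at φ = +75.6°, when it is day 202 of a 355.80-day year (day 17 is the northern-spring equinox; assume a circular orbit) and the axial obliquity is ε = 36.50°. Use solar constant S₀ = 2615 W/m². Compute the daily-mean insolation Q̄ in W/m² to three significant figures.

Solar longitude: λ_s = 360° × (202 − 17)/355.80 = 187.184°.
sin δ = sin 36.50° × sin 187.184° = -0.07438, so δ = -4.266°.
cos H₀ = −tan(+75.6°) tan(-4.266°) = 0.2905, H₀ = 1.2760 rad.
Bracket: H₀ sin φ sin δ + cos φ cos δ sin H₀ = 1.2760×0.96858×-0.07438 + 0.24869×0.99723×0.95687 = -0.091927 + 0.237305 = 0.145378.
Q̄ = (S₀/π) × [bracket] = (2615/π) × 0.145378 = 121.0 W/m².

Q̄ ≈ 121 W/m²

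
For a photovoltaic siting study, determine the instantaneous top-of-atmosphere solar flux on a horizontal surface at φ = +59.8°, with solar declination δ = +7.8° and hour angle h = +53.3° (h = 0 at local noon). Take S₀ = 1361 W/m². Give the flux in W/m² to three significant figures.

565 W/m²

cos θ_z = sin φ sin δ + cos φ cos δ cos h = 0.117296 + 0.297836 = 0.415132.
Flux = S₀ · cos θ_z = 1361 × 0.415132 = 565.0 W/m².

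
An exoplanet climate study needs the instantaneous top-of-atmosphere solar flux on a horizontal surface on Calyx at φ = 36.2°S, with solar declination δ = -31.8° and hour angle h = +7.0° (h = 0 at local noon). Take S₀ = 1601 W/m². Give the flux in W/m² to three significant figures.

cos θ_z = sin φ sin δ + cos φ cos δ cos h = 0.311223 + 0.680718 = 0.991941.
Flux = S₀ · cos θ_z = 1601 × 0.991941 = 1588 W/m².

1.59e+03 W/m²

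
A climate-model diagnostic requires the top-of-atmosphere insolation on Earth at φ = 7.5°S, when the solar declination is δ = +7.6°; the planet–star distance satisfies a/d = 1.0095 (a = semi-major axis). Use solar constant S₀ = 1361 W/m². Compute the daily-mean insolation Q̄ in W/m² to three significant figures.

Q̄ ≈ 422 W/m²

cos H₀ = −tan(-7.5°) tan(+7.600°) = 0.0176, H₀ = 1.5532 rad.
Bracket: H₀ sin φ sin δ + cos φ cos δ sin H₀ = 1.5532×-0.13053×0.13226 + 0.99144×0.99122×0.99985 = -0.026814 + 0.982588 = 0.955774.
Inverse-square distance factor (a/d)² = 1.0095² = 1.019090.
Q̄ = (S₀/π) × 1.019090 × [bracket] = (1361/π) × 1.019090 × 0.955774 = 422.0 W/m².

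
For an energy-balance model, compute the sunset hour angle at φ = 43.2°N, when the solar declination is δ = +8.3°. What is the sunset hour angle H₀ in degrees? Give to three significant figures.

cos H₀ = −tan φ · tan δ = −tan(+43.2°) × tan(+8.300°) = -0.1370, so H₀ = 1.7082 rad = 97.87°.

H₀ = 97.9°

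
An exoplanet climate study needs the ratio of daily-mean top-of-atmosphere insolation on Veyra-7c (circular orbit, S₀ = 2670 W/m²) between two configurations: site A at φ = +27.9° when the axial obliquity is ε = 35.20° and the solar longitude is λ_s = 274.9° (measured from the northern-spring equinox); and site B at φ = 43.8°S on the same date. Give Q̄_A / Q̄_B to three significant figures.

— Configuration A (φ=+27.9°):
Solar declination: sin δ = sin ε · sin λ_s = sin 35.20° × sin 274.9° = -0.57433, so δ = -35.052°.
cos H₀ = −tan(+27.9°) tan(-35.052°) = 0.3715, H₀ = 1.1902 rad.
Bracket: H₀ sin φ sin δ + cos φ cos δ sin H₀ = 1.1902×0.46793×-0.57433 + 0.88377×0.81863×0.92845 = -0.319862 + 0.671716 = 0.351854.
Q̄ = (S₀/π) × [bracket] = (2670/π) × 0.351854 = 299.04 W/m².
— Configuration B (φ=-43.8°):
cos H₀ = −tan(-43.8°) tan(-35.052°) = -0.6728, H₀ = 2.3088 rad.
Bracket: H₀ sin φ sin δ + cos φ cos δ sin H₀ = 2.3088×-0.69214×-0.57433 + 0.72176×0.81863×0.73984 = 0.917787 + 0.437138 = 1.354925.
Q̄ = (S₀/π) × [bracket] = (2670/π) × 1.354925 = 1151.5 W/m².
Ratio Q̄_A / Q̄_B = 299.04 / 1151.5 = 0.2597.

Q̄_A / Q̄_B ≈ 0.260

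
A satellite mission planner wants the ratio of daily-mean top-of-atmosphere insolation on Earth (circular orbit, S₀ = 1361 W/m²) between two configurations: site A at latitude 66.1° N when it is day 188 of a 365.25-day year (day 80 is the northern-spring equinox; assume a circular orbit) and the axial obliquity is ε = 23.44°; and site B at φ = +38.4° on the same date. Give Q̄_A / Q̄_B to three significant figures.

— Configuration A (φ=+66.1°):
Solar longitude: λ_s = 360° × (188 − 80)/365.25 = 106.448°.
sin δ = sin 23.44° × sin 106.448° = 0.38151, so δ = +22.427°.
cos H₀ = −tan(+66.1°) tan(+22.427°) = -0.9314, H₀ = 2.7690 rad.
Bracket: H₀ sin φ sin δ + cos φ cos δ sin H₀ = 2.7690×0.91425×0.38151 + 0.40514×0.92436×0.36407 = 0.965815 + 0.136342 = 1.102157.
Q̄ = (S₀/π) × [bracket] = (1361/π) × 1.102157 = 477.48 W/m².
— Configuration B (φ=+38.4°):
cos H₀ = −tan(+38.4°) tan(+22.427°) = -0.3271, H₀ = 1.9041 rad.
Bracket: H₀ sin φ sin δ + cos φ cos δ sin H₀ = 1.9041×0.62115×0.38151 + 0.78369×0.92436×0.94498 = 0.451224 + 0.684555 = 1.135779.
Q̄ = (S₀/π) × [bracket] = (1361/π) × 1.135779 = 492.04 W/m².
Ratio Q̄_A / Q̄_B = 477.48 / 492.04 = 0.9704.

Q̄_A / Q̄_B ≈ 0.970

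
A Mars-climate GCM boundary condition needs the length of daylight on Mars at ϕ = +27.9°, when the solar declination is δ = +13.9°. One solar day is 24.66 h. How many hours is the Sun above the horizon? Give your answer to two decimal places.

cos h₀ = −tan ϕ · tan δ = −tan(+27.9°) × tan(+13.900°) = -0.1310, so h₀ = 1.7022 rad = 97.53°.
Daylight = 2h₀/(2π) × 24.66 h = (1.7022/π) × 24.66 = 13.36 h.

13.36 h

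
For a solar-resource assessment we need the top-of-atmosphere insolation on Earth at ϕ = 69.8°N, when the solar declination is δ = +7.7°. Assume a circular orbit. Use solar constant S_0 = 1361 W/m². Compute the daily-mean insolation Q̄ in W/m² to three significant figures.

Q̄ ≈ 244 W/m²

cos h₀ = −tan(+69.8°) tan(+7.700°) = -0.3675, h₀ = 1.9471 rad.
Bracket: h₀ sin ϕ sin δ + cos ϕ cos δ sin h₀ = 1.9471×0.93849×0.13399 + 0.34530×0.99098×0.93003 = 0.244844 + 0.318243 = 0.563087.
Q̄ = (S_0/π) × [bracket] = (1361/π) × 0.563087 = 243.9 W/m².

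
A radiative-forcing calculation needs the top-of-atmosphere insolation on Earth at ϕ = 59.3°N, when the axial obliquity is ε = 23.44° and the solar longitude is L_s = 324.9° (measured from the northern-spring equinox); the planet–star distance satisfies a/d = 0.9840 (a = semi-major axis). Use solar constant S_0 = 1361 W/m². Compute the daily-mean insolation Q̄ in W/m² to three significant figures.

Solar declination: sin δ = sin ε · sin L_s = sin 23.44° × sin 324.9° = -0.22873, so δ = -13.222°.
cos h₀ = −tan(+59.3°) tan(-13.222°) = 0.3957, h₀ = 1.1639 rad.
Bracket: h₀ sin ϕ sin δ + cos ϕ cos δ sin h₀ = 1.1639×0.85985×-0.22873 + 0.51054×0.97349×0.91837 = -0.228908 + 0.456435 = 0.227527.
Inverse-square distance factor (a/d)² = 0.9840² = 0.968256.
Q̄ = (S_0/π) × 0.968256 × [bracket] = (1361/π) × 0.968256 × 0.227527 = 95.44 W/m².

Q̄ ≈ 95.4 W/m²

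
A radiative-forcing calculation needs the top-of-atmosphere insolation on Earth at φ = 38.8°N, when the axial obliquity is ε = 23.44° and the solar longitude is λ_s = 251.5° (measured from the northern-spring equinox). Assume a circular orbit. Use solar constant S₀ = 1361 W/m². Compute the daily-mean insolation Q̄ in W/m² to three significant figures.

Q̄ ≈ 169 W/m²

Solar declination: sin δ = sin ε · sin λ_s = sin 23.44° × sin 251.5° = -0.37723, so δ = -22.162°.
cos H₀ = −tan(+38.8°) tan(-22.162°) = 0.3275, H₀ = 1.2371 rad.
Bracket: H₀ sin φ sin δ + cos φ cos δ sin H₀ = 1.2371×0.62660×-0.37723 + 0.77934×0.92612×0.94485 = -0.292416 + 0.681957 = 0.389541.
Q̄ = (S₀/π) × [bracket] = (1361/π) × 0.389541 = 168.8 W/m².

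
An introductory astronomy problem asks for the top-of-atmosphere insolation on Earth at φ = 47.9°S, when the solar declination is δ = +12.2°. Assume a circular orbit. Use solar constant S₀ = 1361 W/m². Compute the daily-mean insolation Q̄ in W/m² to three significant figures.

cos H₀ = −tan(-47.9°) tan(+12.200°) = 0.2393, H₀ = 1.3292 rad.
Bracket: H₀ sin φ sin δ + cos φ cos δ sin H₀ = 1.3292×-0.74198×0.21132 + 0.67043×0.97742×0.97095 = -0.208412 + 0.636255 = 0.427843.
Q̄ = (S₀/π) × [bracket] = (1361/π) × 0.427843 = 185.4 W/m².

Q̄ ≈ 185 W/m²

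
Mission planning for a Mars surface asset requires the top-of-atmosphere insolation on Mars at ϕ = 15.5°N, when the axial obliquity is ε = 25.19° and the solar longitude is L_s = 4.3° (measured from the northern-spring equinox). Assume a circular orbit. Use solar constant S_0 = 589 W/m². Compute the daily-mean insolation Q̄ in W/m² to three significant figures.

Q̄ ≈ 183 W/m²

Solar declination: sin δ = sin ε · sin L_s = sin 25.19° × sin 4.3° = 0.03191, so δ = +1.829°.
cos h₀ = −tan(+15.5°) tan(+1.829°) = -0.0089, h₀ = 1.5797 rad.
Bracket: h₀ sin ϕ sin δ + cos ϕ cos δ sin h₀ = 1.5797×0.26724×0.03191 + 0.96363×0.99949×0.99996 = 0.013471 + 0.963100 = 0.976571.
Q̄ = (S_0/π) × [bracket] = (589/π) × 0.976571 = 183.1 W/m².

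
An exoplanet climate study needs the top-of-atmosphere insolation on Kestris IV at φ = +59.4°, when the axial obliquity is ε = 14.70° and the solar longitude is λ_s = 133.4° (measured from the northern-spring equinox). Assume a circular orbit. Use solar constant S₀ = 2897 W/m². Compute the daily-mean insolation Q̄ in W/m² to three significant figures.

Solar declination: sin δ = sin ε · sin λ_s = sin 14.70° × sin 133.4° = 0.18437, so δ = +10.625°.
cos H₀ = −tan(+59.4°) tan(+10.625°) = -0.3172, H₀ = 1.8936 rad.
Bracket: H₀ sin φ sin δ + cos φ cos δ sin H₀ = 1.8936×0.86074×0.18437 + 0.50904×0.98286×0.94836 = 0.300504 + 0.474479 = 0.774983.
Q̄ = (S₀/π) × [bracket] = (2897/π) × 0.774983 = 714.6 W/m².

Q̄ ≈ 715 W/m²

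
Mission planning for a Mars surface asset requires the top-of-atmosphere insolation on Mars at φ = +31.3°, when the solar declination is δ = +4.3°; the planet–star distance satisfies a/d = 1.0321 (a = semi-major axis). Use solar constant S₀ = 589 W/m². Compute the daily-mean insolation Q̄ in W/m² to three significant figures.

Q̄ ≈ 183 W/m²

cos H₀ = −tan(+31.3°) tan(+4.300°) = -0.0457, H₀ = 1.6165 rad.
Bracket: H₀ sin φ sin δ + cos φ cos δ sin H₀ = 1.6165×0.51952×0.07498 + 0.85446×0.99719×0.99895 = 0.062969 + 0.851164 = 0.914133.
Inverse-square distance factor (a/d)² = 1.0321² = 1.065230.
Q̄ = (S₀/π) × 1.065230 × [bracket] = (589/π) × 1.065230 × 0.914133 = 182.6 W/m².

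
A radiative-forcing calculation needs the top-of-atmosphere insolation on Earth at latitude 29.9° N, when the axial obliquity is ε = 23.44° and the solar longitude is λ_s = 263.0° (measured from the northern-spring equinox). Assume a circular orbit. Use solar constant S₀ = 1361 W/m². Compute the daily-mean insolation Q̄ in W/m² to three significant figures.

Q̄ ≈ 222 W/m²

Solar declination: sin δ = sin ε · sin λ_s = sin 23.44° × sin 263.0° = -0.39482, so δ = -23.255°.
cos H₀ = −tan(+29.9°) tan(-23.255°) = 0.2471, H₀ = 1.3211 rad.
Bracket: H₀ sin φ sin δ + cos φ cos δ sin H₀ = 1.3211×0.49849×-0.39482 + 0.86690×0.91876×0.96899 = -0.260011 + 0.771774 = 0.511763.
Q̄ = (S₀/π) × [bracket] = (1361/π) × 0.511763 = 221.7 W/m².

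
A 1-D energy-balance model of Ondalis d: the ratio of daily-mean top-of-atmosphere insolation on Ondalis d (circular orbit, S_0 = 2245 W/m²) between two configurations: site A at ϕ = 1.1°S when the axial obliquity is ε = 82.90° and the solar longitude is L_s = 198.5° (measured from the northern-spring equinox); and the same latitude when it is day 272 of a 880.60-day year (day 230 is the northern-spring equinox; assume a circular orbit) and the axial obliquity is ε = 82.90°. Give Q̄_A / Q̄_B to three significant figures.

Q̄_A / Q̄_B ≈ 1.01

— Configuration A (ϕ=-1.1°):
Solar declination: sin δ = sin ε · sin L_s = sin 82.90° × sin 198.5° = -0.31487, so δ = -18.353°.
cos h₀ = −tan(-1.1°) tan(-18.353°) = -0.0064, h₀ = 1.5772 rad.
Bracket: h₀ sin ϕ sin δ + cos ϕ cos δ sin h₀ = 1.5772×-0.01920×-0.31487 + 0.99982×0.94913×0.99998 = 0.009535 + 0.948940 = 0.958475.
Q̄ = (S_0/π) × [bracket] = (2245/π) × 0.958475 = 684.93 W/m².
— Configuration B (ϕ=-1.1°):
Solar longitude: L_s = 360° × (272 − 230)/880.60 = 17.170°.
sin δ = sin 82.90° × sin 17.170° = 0.29295, so δ = +17.034°.
cos h₀ = −tan(-1.1°) tan(+17.034°) = 0.0059, h₀ = 1.5649 rad.
Bracket: h₀ sin ϕ sin δ + cos ϕ cos δ sin h₀ = 1.5649×-0.01920×0.29295 + 0.99982×0.95613×0.99998 = -0.008802 + 0.955939 = 0.947137.
Q̄ = (S_0/π) × [bracket] = (2245/π) × 0.947137 = 676.83 W/m².
Ratio Q̄_A / Q̄_B = 684.93 / 676.83 = 1.012.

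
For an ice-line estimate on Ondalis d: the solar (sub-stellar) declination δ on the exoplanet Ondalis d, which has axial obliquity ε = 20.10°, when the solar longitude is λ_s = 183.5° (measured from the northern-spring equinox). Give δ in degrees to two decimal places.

δ = -1.20°

sin δ = sin ε · sin λ_s = sin 20.10° × sin 183.5° = -0.020980.
δ = arcsin(-0.020980) = -1.20°.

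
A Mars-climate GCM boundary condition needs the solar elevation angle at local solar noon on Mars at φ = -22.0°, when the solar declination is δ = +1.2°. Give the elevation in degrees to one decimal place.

At local noon the hour angle is zero, so the zenith angle equals |φ − δ| = |-22.0° − (+1.200°)| = 23.200°.
Elevation = 90° − 23.200° = 66.8°.

66.8°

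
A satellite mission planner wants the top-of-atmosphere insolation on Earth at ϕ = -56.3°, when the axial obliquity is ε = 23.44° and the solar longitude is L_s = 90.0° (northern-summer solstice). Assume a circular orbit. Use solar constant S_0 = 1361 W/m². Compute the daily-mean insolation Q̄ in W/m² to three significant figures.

Q̄ ≈ 43.8 W/m²

Solar declination: sin δ = sin ε · sin L_s = sin 23.44° × sin 90.0° = 0.39779, so δ = +23.440°.
cos h₀ = −tan(-56.3°) tan(+23.440°) = 0.6501, h₀ = 0.8631 rad.
Bracket: h₀ sin ϕ sin δ + cos ϕ cos δ sin h₀ = 0.8631×-0.83195×0.39779 + 0.55484×0.91748×0.75984 = -0.285636 + 0.386800 = 0.101164.
Q̄ = (S_0/π) × [bracket] = (1361/π) × 0.101164 = 43.83 W/m².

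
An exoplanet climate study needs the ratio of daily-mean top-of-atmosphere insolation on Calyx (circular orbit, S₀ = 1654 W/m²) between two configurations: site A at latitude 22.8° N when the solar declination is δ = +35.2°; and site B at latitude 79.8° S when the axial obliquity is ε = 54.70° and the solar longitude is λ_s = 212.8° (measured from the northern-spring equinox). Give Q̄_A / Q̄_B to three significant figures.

Q̄_A / Q̄_B ≈ 0.832

— Configuration A (φ=+22.8°):
cos H₀ = −tan(+22.8°) tan(+35.200°) = -0.2965, H₀ = 1.8719 rad.
Bracket: H₀ sin φ sin δ + cos φ cos δ sin H₀ = 1.8719×0.38752×0.57643 + 0.92186×0.81714×0.95502 = 0.418142 + 0.719406 = 1.137548.
Q̄ = (S₀/π) × [bracket] = (1654/π) × 1.137548 = 598.90 W/m².
— Configuration B (φ=-79.8°):
Solar declination: sin δ = sin ε · sin λ_s = sin 54.70° × sin 212.8° = -0.44211, so δ = -26.238°.
cos H₀ = −tan(-79.8°) tan(-26.238°) = -2.7394 ≤ −1 ⇒ polar day, H₀ = π.
Bracket: H₀ sin φ sin δ + cos φ cos δ sin H₀ = 3.1416×-0.98420×-0.44211 + 0.17708×0.89696×0.00000 = 1.366988 + 0.000000 = 1.366988.
Q̄ = (S₀/π) × [bracket] = (1654/π) × 1.366988 = 719.70 W/m².
Ratio Q̄_A / Q̄_B = 598.90 / 719.70 = 0.8322.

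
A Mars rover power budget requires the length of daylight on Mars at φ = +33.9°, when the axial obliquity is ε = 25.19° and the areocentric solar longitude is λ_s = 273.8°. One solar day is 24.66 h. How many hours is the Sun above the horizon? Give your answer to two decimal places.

sin δ = sin 25.19° × sin 273.8° = -0.42469, so δ = -25.131°.
cos H₀ = −tan φ · tan δ = −tan(+33.9°) × tan(-25.131°) = 0.3152, so H₀ = 1.2501 rad = 71.63°.
Daylight = 2H₀/(2π) × 24.66 h = (1.2501/π) × 24.66 = 9.81 h.

9.81 h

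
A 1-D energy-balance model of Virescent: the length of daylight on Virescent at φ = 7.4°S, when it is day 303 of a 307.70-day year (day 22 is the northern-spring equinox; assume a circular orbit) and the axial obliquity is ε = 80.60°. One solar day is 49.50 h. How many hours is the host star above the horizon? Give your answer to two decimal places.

Solar longitude: λ_s = 360° × (303 − 22)/307.70 = 328.762°.
sin δ = sin 80.60° × sin 328.762° = -0.51163, so δ = -30.773°.
cos H₀ = −tan φ · tan δ = −tan(-7.4°) × tan(-30.773°) = -0.0773, so H₀ = 1.6482 rad = 94.44°.
Daylight = 2H₀/(2π) × 49.50 h = (1.6482/π) × 49.50 = 25.97 h.

25.97 h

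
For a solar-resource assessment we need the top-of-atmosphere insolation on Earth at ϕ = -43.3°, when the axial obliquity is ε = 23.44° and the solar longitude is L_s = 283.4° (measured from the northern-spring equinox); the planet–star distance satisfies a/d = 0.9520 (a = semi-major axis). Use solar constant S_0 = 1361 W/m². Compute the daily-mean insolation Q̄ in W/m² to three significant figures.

Solar declination: sin δ = sin ε · sin L_s = sin 23.44° × sin 283.4° = -0.38696, so δ = -22.765°.
cos h₀ = −tan(-43.3°) tan(-22.765°) = -0.3955, h₀ = 1.9774 rad.
Bracket: h₀ sin ϕ sin δ + cos ϕ cos δ sin h₀ = 1.9774×-0.68582×-0.38696 + 0.72777×0.92210×0.91848 = 0.524772 + 0.616371 = 1.141143.
Inverse-square distance factor (a/d)² = 0.9520² = 0.906304.
Q̄ = (S_0/π) × 0.906304 × [bracket] = (1361/π) × 0.906304 × 1.141143 = 448.0 W/m².

Q̄ ≈ 448 W/m²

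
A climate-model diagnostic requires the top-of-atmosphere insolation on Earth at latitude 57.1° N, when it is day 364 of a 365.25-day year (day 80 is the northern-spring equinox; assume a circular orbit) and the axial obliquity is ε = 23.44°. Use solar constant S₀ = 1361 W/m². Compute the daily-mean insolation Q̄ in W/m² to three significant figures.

Solar longitude: λ_s = 360° × (364 − 80)/365.25 = 279.918°.
sin δ = sin 23.44° × sin 279.918° = -0.39184, so δ = -23.069°.
cos H₀ = −tan(+57.1°) tan(-23.069°) = 0.6583, H₀ = 0.8522 rad.
Bracket: H₀ sin φ sin δ + cos φ cos δ sin H₀ = 0.8522×0.83962×-0.39184 + 0.54317×0.92003×0.75272 = -0.280371 + 0.376159 = 0.095788.
Q̄ = (S₀/π) × [bracket] = (1361/π) × 0.095788 = 41.50 W/m².

Q̄ ≈ 41.5 W/m²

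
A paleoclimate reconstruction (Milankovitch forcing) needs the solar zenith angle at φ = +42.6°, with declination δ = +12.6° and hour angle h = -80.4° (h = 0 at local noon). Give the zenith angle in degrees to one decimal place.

cos θ_z = sin φ sin δ + cos φ cos δ cos h = 0.147656 + 0.119802 = 0.267458.
θ_z = arccos(0.267458) = 74.5°.

θ_z = 74.5°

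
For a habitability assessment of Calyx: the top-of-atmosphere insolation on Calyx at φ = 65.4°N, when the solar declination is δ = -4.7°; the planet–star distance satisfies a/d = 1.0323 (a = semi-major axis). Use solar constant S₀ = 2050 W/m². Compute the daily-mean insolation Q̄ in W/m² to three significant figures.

cos H₀ = −tan(+65.4°) tan(-4.700°) = 0.1796, H₀ = 1.3902 rad.
Bracket: H₀ sin φ sin δ + cos φ cos δ sin H₀ = 1.3902×0.90924×-0.08194 + 0.41628×0.99664×0.98374 = -0.103574 + 0.408135 = 0.304561.
Inverse-square distance factor (a/d)² = 1.0323² = 1.065643.
Q̄ = (S₀/π) × 1.065643 × [bracket] = (2050/π) × 1.065643 × 0.304561 = 211.8 W/m².

Q̄ ≈ 212 W/m²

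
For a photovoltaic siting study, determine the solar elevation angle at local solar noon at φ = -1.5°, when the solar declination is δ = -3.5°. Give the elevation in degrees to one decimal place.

88.0°

At local noon the hour angle is zero, so the zenith angle equals |φ − δ| = |-1.5° − (-3.500°)| = 2.000°.
Elevation = 90° − 2.000° = 88.0°.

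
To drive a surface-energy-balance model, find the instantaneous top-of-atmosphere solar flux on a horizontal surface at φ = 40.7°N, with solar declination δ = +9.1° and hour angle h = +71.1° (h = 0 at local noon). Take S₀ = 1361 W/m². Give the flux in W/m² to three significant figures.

cos θ_z = sin φ sin δ + cos φ cos δ cos h = 0.103135 + 0.242482 = 0.345617.
Flux = S₀ · cos θ_z = 1361 × 0.345617 = 470.4 W/m².

470 W/m²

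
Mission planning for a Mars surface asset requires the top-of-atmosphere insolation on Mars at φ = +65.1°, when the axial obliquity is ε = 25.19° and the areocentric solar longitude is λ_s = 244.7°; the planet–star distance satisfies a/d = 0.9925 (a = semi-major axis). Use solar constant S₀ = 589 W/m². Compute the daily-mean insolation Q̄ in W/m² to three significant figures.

sin δ = sin 25.19° × sin 244.7° = -0.38480, so δ = -22.631°.
cos H₀ = −tan(+65.1°) tan(-22.631°) = 0.8981, H₀ = 0.4553 rad.
Bracket: H₀ sin φ sin δ + cos φ cos δ sin H₀ = 0.4553×0.90704×-0.38480 + 0.42104×0.92300×0.43973 = -0.158913 + 0.170888 = 0.011975.
Inverse-square distance factor (a/d)² = 0.9925² = 0.985056.
Q̄ = (S₀/π) × 0.985056 × [bracket] = (589/π) × 0.985056 × 0.011975 = 2.212 W/m².

Q̄ ≈ 2.21 W/m²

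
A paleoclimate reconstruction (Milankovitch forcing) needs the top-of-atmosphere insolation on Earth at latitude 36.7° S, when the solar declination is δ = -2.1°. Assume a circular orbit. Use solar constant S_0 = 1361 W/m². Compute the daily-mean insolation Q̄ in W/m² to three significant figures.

Q̄ ≈ 362 W/m²

cos h₀ = −tan(-36.7°) tan(-2.100°) = -0.0273, h₀ = 1.5981 rad.
Bracket: h₀ sin ϕ sin δ + cos ϕ cos δ sin h₀ = 1.5981×-0.59763×-0.03664 + 0.80178×0.99933×0.99963 = 0.034994 + 0.800946 = 0.835940.
Q̄ = (S_0/π) × [bracket] = (1361/π) × 0.835940 = 362.1 W/m².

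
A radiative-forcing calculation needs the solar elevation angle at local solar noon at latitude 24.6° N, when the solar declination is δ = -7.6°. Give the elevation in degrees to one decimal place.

At local noon the hour angle is zero, so the zenith angle equals |ϕ − δ| = |+24.6° − (-7.600°)| = 32.200°.
Elevation = 90° − 32.200° = 57.8°.

57.8°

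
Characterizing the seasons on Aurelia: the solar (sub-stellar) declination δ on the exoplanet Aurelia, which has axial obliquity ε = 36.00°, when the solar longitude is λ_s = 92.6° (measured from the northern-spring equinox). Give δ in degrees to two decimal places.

δ = +35.96°

sin δ = sin ε · sin λ_s = sin 36.00° × sin 92.6° = 0.587180.
δ = arcsin(0.587180) = +35.96°.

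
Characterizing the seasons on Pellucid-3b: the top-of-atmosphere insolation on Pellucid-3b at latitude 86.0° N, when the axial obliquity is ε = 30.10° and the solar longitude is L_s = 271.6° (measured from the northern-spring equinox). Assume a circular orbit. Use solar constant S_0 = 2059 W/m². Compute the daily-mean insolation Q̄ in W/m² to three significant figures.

Solar declination: sin δ = sin ε · sin L_s = sin 30.10° × sin 271.6° = -0.50132, so δ = -30.087°.
cos h₀ = −tan(+86.0°) tan(-30.087°) = 8.2855 ≥ 1 ⇒ polar night, h₀ = 0 and Q̄ = 0.

Q̄ ≈ 0.00 W/m²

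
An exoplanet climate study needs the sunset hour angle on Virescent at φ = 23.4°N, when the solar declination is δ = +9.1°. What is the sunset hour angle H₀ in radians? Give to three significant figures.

cos H₀ = −tan φ · tan δ = −tan(+23.4°) × tan(+9.100°) = -0.0693, so H₀ = 1.6402 rad = 93.97°.

H₀ = 1.64 rad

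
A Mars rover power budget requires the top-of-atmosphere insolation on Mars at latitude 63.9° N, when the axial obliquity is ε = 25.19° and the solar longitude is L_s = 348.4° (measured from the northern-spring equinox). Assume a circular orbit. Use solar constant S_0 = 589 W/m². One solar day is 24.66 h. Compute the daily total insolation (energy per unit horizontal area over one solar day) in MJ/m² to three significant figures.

Solar declination: sin δ = sin ε · sin L_s = sin 25.19° × sin 348.4° = -0.08558, so δ = -4.910°.
cos h₀ = −tan(+63.9°) tan(-4.910°) = 0.1753, h₀ = 1.3945 rad.
Bracket: h₀ sin ϕ sin δ + cos ϕ cos δ sin h₀ = 1.3945×0.89803×-0.08558 + 0.43994×0.99633×0.98451 = -0.107172 + 0.431536 = 0.324364.
Q̄ = (S_0/π) × [bracket] = (589/π) × 0.324364 = 60.813 W/m².
Daily total = Q̄ × 24.66 h × 3600 s/h = 60.813 × 24.66 × 3600 / 10⁶ = 5.399 MJ/m².

5.40 MJ/m²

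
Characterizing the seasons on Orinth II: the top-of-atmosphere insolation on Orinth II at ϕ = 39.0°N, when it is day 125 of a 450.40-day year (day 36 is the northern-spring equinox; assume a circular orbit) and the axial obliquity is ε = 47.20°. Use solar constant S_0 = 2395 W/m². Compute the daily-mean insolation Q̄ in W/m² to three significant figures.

Q̄ ≈ 1.09e+03 W/m²

Solar longitude: L_s = 360° × (125 − 36)/450.40 = 71.137°.
sin δ = sin 47.20° × sin 71.137° = 0.69432, so δ = +43.973°.
cos h₀ = −tan(+39.0°) tan(+43.973°) = -0.7813, h₀ = 2.4675 rad.
Bracket: h₀ sin ϕ sin δ + cos ϕ cos δ sin h₀ = 2.4675×0.62932×0.69432 + 0.77715×0.71966×0.62419 = 1.078173 + 0.349099 = 1.427272.
Q̄ = (S_0/π) × [bracket] = (2395/π) × 1.427272 = 1088 W/m².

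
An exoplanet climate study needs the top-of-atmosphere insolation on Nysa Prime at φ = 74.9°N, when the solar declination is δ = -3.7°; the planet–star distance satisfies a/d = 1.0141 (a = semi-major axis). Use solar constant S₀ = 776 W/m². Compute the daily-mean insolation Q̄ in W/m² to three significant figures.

Q̄ ≈ 43.1 W/m²

cos H₀ = −tan(+74.9°) tan(-3.700°) = 0.2397, H₀ = 1.3288 rad.
Bracket: H₀ sin φ sin δ + cos φ cos δ sin H₀ = 1.3288×0.96547×-0.06453 + 0.26050×0.99792×0.97086 = -0.082787 + 0.252383 = 0.169596.
Inverse-square distance factor (a/d)² = 1.0141² = 1.028399.
Q̄ = (S₀/π) × 1.028399 × [bracket] = (776/π) × 1.028399 × 0.169596 = 43.08 W/m².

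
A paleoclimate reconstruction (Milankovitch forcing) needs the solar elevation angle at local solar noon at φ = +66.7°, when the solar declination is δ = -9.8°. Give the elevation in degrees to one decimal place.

At local noon the hour angle is zero, so the zenith angle equals |φ − δ| = |+66.7° − (-9.800°)| = 76.500°.
Elevation = 90° − 76.500° = 13.5°.

13.5°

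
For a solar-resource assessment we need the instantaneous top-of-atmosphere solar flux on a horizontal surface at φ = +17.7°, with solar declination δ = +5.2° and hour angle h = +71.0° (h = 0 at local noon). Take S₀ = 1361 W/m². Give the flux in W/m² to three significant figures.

cos θ_z = sin φ sin δ + cos φ cos δ cos h = 0.027555 + 0.308880 = 0.336435.
Flux = S₀ · cos θ_z = 1361 × 0.336435 = 457.9 W/m².

458 W/m²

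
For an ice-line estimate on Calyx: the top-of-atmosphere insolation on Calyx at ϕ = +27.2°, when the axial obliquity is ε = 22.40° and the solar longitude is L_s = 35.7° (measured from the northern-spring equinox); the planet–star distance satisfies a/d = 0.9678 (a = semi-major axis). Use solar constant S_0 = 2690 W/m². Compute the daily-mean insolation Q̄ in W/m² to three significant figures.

Q̄ ≈ 828 W/m²

Solar declination: sin δ = sin ε · sin L_s = sin 22.40° × sin 35.7° = 0.22237, so δ = +12.848°.
cos h₀ = −tan(+27.2°) tan(+12.848°) = -0.1172, h₀ = 1.6883 rad.
Bracket: h₀ sin ϕ sin δ + cos ϕ cos δ sin h₀ = 1.6883×0.45710×0.22237 + 0.88942×0.97496×0.99311 = 0.171608 + 0.861174 = 1.032782.
Inverse-square distance factor (a/d)² = 0.9678² = 0.936637.
Q̄ = (S_0/π) × 0.936637 × [bracket] = (2690/π) × 0.936637 × 1.032782 = 828.3 W/m².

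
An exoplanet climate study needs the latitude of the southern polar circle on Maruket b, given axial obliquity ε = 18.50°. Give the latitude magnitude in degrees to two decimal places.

71.50°

The polar circle is the lowest latitude that experiences at least one full rotation of continuous darkness at the northern-summer solstice; it lies at |φ| = 90° − ε = 90° − 18.50° = 71.50°.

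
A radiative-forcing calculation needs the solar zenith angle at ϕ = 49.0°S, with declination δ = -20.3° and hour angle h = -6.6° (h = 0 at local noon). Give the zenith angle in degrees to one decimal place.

cos θ_z = sin ϕ sin δ + cos ϕ cos δ cos h = 0.261836 + 0.611233 = 0.873069.
θ_z = arccos(0.873069) = 29.2°.

θ_z = 29.2°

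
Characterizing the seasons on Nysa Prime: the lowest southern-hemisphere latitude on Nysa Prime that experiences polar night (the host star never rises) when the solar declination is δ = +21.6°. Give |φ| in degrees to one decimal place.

Polar night requires cos H₀ = −tan φ tan δ ≥ 1, i.e. tan φ tan δ ≤ −1.
The boundary is |tan φ| · |tan δ| = 1, so |φ| = 90° − |δ| = 90° − 21.6° = 68.4° in the southern hemisphere.

|φ| = 68.4°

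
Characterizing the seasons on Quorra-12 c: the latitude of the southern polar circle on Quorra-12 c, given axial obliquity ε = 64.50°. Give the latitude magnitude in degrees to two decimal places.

The polar circle is the lowest latitude that experiences at least one full rotation of continuous darkness at the northern-summer solstice; it lies at |ϕ| = 90° − ε = 90° − 64.50° = 25.50°.

25.50°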